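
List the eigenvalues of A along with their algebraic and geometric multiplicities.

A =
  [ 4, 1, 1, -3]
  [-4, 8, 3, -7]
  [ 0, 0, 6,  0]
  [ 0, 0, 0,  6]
λ = 6: alg = 4, geom = 2

Step 1 — factor the characteristic polynomial to read off the algebraic multiplicities:
  χ_A(x) = (x - 6)^4

Step 2 — compute geometric multiplicities via the rank-nullity identity g(λ) = n − rank(A − λI):
  rank(A − (6)·I) = 2, so dim ker(A − (6)·I) = n − 2 = 2

Summary:
  λ = 6: algebraic multiplicity = 4, geometric multiplicity = 2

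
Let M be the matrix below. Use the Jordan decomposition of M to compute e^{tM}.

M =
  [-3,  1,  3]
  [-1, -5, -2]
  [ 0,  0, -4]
e^{tM} =
  [t*exp(-4*t) + exp(-4*t), t*exp(-4*t), t^2*exp(-4*t)/2 + 3*t*exp(-4*t)]
  [-t*exp(-4*t), -t*exp(-4*t) + exp(-4*t), -t^2*exp(-4*t)/2 - 2*t*exp(-4*t)]
  [0, 0, exp(-4*t)]

Strategy: write M = P · J · P⁻¹ where J is a Jordan canonical form, so e^{tM} = P · e^{tJ} · P⁻¹, and e^{tJ} can be computed block-by-block.

M has Jordan form
J =
  [-4,  1,  0]
  [ 0, -4,  1]
  [ 0,  0, -4]
(up to reordering of blocks).

Per-block formulas:
  For a 3×3 Jordan block J_3(-4): exp(t · J_3(-4)) = e^(-4t)·(I + t·N + (t^2/2)·N^2), where N is the 3×3 nilpotent shift.

After assembling e^{tJ} and conjugating by P, we get:

e^{tM} =
  [t*exp(-4*t) + exp(-4*t), t*exp(-4*t), t^2*exp(-4*t)/2 + 3*t*exp(-4*t)]
  [-t*exp(-4*t), -t*exp(-4*t) + exp(-4*t), -t^2*exp(-4*t)/2 - 2*t*exp(-4*t)]
  [0, 0, exp(-4*t)]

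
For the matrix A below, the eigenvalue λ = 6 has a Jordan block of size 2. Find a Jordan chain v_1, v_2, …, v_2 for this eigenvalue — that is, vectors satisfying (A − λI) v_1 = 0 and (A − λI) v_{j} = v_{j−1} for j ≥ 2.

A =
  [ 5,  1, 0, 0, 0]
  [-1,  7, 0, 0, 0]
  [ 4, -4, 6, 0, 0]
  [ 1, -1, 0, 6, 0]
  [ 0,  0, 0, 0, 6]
A Jordan chain for λ = 6 of length 2:
v_1 = (-1, -1, 4, 1, 0)ᵀ
v_2 = (1, 0, 0, 0, 0)ᵀ

Let N = A − (6)·I. We want v_2 with N^2 v_2 = 0 but N^1 v_2 ≠ 0; then v_{j-1} := N · v_j for j = 2, …, 2.

Pick v_2 = (1, 0, 0, 0, 0)ᵀ.
Then v_1 = N · v_2 = (-1, -1, 4, 1, 0)ᵀ.

Sanity check: (A − (6)·I) v_1 = (0, 0, 0, 0, 0)ᵀ = 0. ✓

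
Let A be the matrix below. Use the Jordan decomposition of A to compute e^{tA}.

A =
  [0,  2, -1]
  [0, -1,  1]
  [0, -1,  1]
e^{tA} =
  [1, -t^2/2 + 2*t, t^2/2 - t]
  [0, 1 - t, t]
  [0, -t, t + 1]

Strategy: write A = P · J · P⁻¹ where J is a Jordan canonical form, so e^{tA} = P · e^{tJ} · P⁻¹, and e^{tJ} can be computed block-by-block.

A has Jordan form
J =
  [0, 1, 0]
  [0, 0, 1]
  [0, 0, 0]
(up to reordering of blocks).

Per-block formulas:
  For a 3×3 Jordan block J_3(0): exp(t · J_3(0)) = e^(0t)·(I + t·N + (t^2/2)·N^2), where N is the 3×3 nilpotent shift.

After assembling e^{tJ} and conjugating by P, we get:

e^{tA} =
  [1, -t^2/2 + 2*t, t^2/2 - t]
  [0, 1 - t, t]
  [0, -t, t + 1]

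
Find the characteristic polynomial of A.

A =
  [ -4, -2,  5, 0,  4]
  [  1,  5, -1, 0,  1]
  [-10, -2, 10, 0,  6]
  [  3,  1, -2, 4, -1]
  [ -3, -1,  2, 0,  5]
x^5 - 20*x^4 + 160*x^3 - 640*x^2 + 1280*x - 1024

Expanding det(x·I − A) (e.g. by cofactor expansion or by noting that A is similar to its Jordan form J, which has the same characteristic polynomial as A) gives
  χ_A(x) = x^5 - 20*x^4 + 160*x^3 - 640*x^2 + 1280*x - 1024
which factors as (x - 4)^5. The eigenvalues (with algebraic multiplicities) are λ = 4 with multiplicity 5.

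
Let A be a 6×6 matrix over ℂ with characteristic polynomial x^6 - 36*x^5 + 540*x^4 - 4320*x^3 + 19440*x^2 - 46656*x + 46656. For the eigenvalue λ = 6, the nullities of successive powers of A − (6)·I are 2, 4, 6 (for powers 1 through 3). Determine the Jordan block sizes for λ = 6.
Block sizes for λ = 6: [3, 3]

From the dimensions of kernels of powers, the number of Jordan blocks of size at least j is d_j − d_{j−1} where d_j = dim ker(N^j) (with d_0 = 0). Computing the differences gives [2, 2, 2].
The number of blocks of size exactly k is (#blocks of size ≥ k) − (#blocks of size ≥ k + 1), so the partition is: 2 block(s) of size 3.
In nonincreasing order the block sizes are [3, 3].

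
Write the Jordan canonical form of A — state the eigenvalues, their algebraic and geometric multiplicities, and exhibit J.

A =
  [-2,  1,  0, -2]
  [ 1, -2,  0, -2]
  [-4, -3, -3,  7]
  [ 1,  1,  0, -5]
J_2(-3) ⊕ J_2(-3)

The characteristic polynomial is
  det(x·I − A) = x^4 + 12*x^3 + 54*x^2 + 108*x + 81 = (x + 3)^4

Eigenvalues and multiplicities (the geometric multiplicity of λ is n − rank(A − λI), which equals the number of Jordan blocks for λ):
  λ = -3: algebraic multiplicity = 4, geometric multiplicity = 2

Determining the block sizes for each eigenvalue:
  λ = -3: with am = 4 and gm = 2, the partition is not yet determined (e.g. several partitions of 4 into 2 parts exist). Let N = A − (-3)·I. Computing rank(N^1) = 2, rank(N^2) = 0; the number of blocks of size ≥ j is rank(N^{j−1}) − rank(N^j), giving [2, 2]. So we have 2 block(s) of size 2 → block sizes [2, 2]

Assembling the blocks gives a Jordan form
J =
  [-3,  1,  0,  0]
  [ 0, -3,  0,  0]
  [ 0,  0, -3,  1]
  [ 0,  0,  0, -3]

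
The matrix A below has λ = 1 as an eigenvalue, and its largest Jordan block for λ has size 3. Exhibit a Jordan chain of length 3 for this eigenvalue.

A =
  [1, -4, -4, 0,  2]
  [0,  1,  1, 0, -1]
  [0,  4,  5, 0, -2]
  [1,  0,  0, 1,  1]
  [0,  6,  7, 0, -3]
A Jordan chain for λ = 1 of length 3:
v_1 = (-4, -2, 4, 2, 4)ᵀ
v_2 = (-4, 0, 4, 0, 6)ᵀ
v_3 = (0, 1, 0, 0, 0)ᵀ

Let N = A − (1)·I. We want v_3 with N^3 v_3 = 0 but N^2 v_3 ≠ 0; then v_{j-1} := N · v_j for j = 3, …, 2.

Pick v_3 = (0, 1, 0, 0, 0)ᵀ.
Then v_2 = N · v_3 = (-4, 0, 4, 0, 6)ᵀ.
Then v_1 = N · v_2 = (-4, -2, 4, 2, 4)ᵀ.

Sanity check: (A − (1)·I) v_1 = (0, 0, 0, 0, 0)ᵀ = 0. ✓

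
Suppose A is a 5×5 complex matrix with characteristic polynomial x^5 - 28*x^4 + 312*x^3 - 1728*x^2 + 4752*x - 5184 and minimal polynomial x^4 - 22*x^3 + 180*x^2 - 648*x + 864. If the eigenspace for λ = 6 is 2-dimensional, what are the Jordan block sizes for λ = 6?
Block sizes for λ = 6: [3, 1]

Step 1 — from the characteristic polynomial, algebraic multiplicity of λ = 6 is 4. From dim ker(A − (6)·I) = 2, there are exactly 2 Jordan blocks for λ = 6.
Step 2 — from the minimal polynomial, the factor (x − 6)^3 tells us the largest block for λ = 6 has size 3.
Step 3 — with total size 4, 2 blocks, and largest block 3, the block sizes (in nonincreasing order) are [3, 1].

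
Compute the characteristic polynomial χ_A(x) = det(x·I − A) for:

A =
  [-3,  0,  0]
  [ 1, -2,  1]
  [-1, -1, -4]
x^3 + 9*x^2 + 27*x + 27

Expanding det(x·I − A) (e.g. by cofactor expansion or by noting that A is similar to its Jordan form J, which has the same characteristic polynomial as A) gives
  χ_A(x) = x^3 + 9*x^2 + 27*x + 27
which factors as (x + 3)^3. The eigenvalues (with algebraic multiplicities) are λ = -3 with multiplicity 3.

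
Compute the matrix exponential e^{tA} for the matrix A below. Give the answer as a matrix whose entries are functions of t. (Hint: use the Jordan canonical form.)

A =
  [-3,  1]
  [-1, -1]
e^{tA} =
  [-t*exp(-2*t) + exp(-2*t), t*exp(-2*t)]
  [-t*exp(-2*t), t*exp(-2*t) + exp(-2*t)]

Strategy: write A = P · J · P⁻¹ where J is a Jordan canonical form, so e^{tA} = P · e^{tJ} · P⁻¹, and e^{tJ} can be computed block-by-block.

A has Jordan form
J =
  [-2,  1]
  [ 0, -2]
(up to reordering of blocks).

Per-block formulas:
  For a 2×2 Jordan block J_2(-2): exp(t · J_2(-2)) = e^(-2t)·(I + t·N), where N is the 2×2 nilpotent shift.

After assembling e^{tJ} and conjugating by P, we get:

e^{tA} =
  [-t*exp(-2*t) + exp(-2*t), t*exp(-2*t)]
  [-t*exp(-2*t), t*exp(-2*t) + exp(-2*t)]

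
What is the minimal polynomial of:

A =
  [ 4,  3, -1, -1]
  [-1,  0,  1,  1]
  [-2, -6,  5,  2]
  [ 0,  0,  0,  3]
x^2 - 6*x + 9

The characteristic polynomial is χ_A(x) = (x - 3)^4, so the eigenvalues are known. The minimal polynomial is
  m_A(x) = Π_λ (x − λ)^{k_λ}
where k_λ is the size of the *largest* Jordan block for λ (equivalently, the smallest k with (A − λI)^k v = 0 for every generalised eigenvector v of λ).

  λ = 3: largest Jordan block has size 2, contributing (x − 3)^2

So m_A(x) = (x - 3)^2 = x^2 - 6*x + 9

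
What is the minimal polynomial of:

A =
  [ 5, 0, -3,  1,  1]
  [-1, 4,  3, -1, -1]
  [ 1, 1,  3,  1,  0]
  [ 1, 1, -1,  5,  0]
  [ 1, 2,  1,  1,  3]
x^2 - 8*x + 16

The characteristic polynomial is χ_A(x) = (x - 4)^5, so the eigenvalues are known. The minimal polynomial is
  m_A(x) = Π_λ (x − λ)^{k_λ}
where k_λ is the size of the *largest* Jordan block for λ (equivalently, the smallest k with (A − λI)^k v = 0 for every generalised eigenvector v of λ).

  λ = 4: largest Jordan block has size 2, contributing (x − 4)^2

So m_A(x) = (x - 4)^2 = x^2 - 8*x + 16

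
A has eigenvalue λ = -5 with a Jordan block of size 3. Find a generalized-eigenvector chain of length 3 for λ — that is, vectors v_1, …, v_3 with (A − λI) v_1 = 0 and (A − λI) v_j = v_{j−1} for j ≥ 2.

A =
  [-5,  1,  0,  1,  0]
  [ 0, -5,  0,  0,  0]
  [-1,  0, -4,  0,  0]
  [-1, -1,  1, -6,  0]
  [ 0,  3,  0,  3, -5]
A Jordan chain for λ = -5 of length 3:
v_1 = (-1, 0, -1, 0, -3)ᵀ
v_2 = (0, 0, -1, -1, 0)ᵀ
v_3 = (1, 0, 0, 0, 0)ᵀ

Let N = A − (-5)·I. We want v_3 with N^3 v_3 = 0 but N^2 v_3 ≠ 0; then v_{j-1} := N · v_j for j = 3, …, 2.

Pick v_3 = (1, 0, 0, 0, 0)ᵀ.
Then v_2 = N · v_3 = (0, 0, -1, -1, 0)ᵀ.
Then v_1 = N · v_2 = (-1, 0, -1, 0, -3)ᵀ.

Sanity check: (A − (-5)·I) v_1 = (0, 0, 0, 0, 0)ᵀ = 0. ✓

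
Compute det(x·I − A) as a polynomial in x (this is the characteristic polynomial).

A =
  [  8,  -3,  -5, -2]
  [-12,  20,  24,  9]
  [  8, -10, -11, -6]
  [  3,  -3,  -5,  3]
x^4 - 20*x^3 + 150*x^2 - 500*x + 625

Expanding det(x·I − A) (e.g. by cofactor expansion or by noting that A is similar to its Jordan form J, which has the same characteristic polynomial as A) gives
  χ_A(x) = x^4 - 20*x^3 + 150*x^2 - 500*x + 625
which factors as (x - 5)^4. The eigenvalues (with algebraic multiplicities) are λ = 5 with multiplicity 4.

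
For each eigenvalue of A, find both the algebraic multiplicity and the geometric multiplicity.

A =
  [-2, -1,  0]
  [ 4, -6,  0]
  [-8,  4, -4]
λ = -4: alg = 3, geom = 2

Step 1 — factor the characteristic polynomial to read off the algebraic multiplicities:
  χ_A(x) = (x + 4)^3

Step 2 — compute geometric multiplicities via the rank-nullity identity g(λ) = n − rank(A − λI):
  rank(A − (-4)·I) = 1, so dim ker(A − (-4)·I) = n − 1 = 2

Summary:
  λ = -4: algebraic multiplicity = 3, geometric multiplicity = 2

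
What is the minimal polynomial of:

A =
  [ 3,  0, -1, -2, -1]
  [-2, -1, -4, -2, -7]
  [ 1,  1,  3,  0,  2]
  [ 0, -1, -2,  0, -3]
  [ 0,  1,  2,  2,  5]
x^2 - 4*x + 4

The characteristic polynomial is χ_A(x) = (x - 2)^5, so the eigenvalues are known. The minimal polynomial is
  m_A(x) = Π_λ (x − λ)^{k_λ}
where k_λ is the size of the *largest* Jordan block for λ (equivalently, the smallest k with (A − λI)^k v = 0 for every generalised eigenvector v of λ).

  λ = 2: largest Jordan block has size 2, contributing (x − 2)^2

So m_A(x) = (x - 2)^2 = x^2 - 4*x + 4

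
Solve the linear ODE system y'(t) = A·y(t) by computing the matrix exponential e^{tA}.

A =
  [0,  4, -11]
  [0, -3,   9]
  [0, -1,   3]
e^{tA} =
  [1, -t^2/2 + 4*t, 3*t^2/2 - 11*t]
  [0, 1 - 3*t, 9*t]
  [0, -t, 3*t + 1]

Strategy: write A = P · J · P⁻¹ where J is a Jordan canonical form, so e^{tA} = P · e^{tJ} · P⁻¹, and e^{tJ} can be computed block-by-block.

A has Jordan form
J =
  [0, 1, 0]
  [0, 0, 1]
  [0, 0, 0]
(up to reordering of blocks).

Per-block formulas:
  For a 3×3 Jordan block J_3(0): exp(t · J_3(0)) = e^(0t)·(I + t·N + (t^2/2)·N^2), where N is the 3×3 nilpotent shift.

After assembling e^{tJ} and conjugating by P, we get:

e^{tA} =
  [1, -t^2/2 + 4*t, 3*t^2/2 - 11*t]
  [0, 1 - 3*t, 9*t]
  [0, -t, 3*t + 1]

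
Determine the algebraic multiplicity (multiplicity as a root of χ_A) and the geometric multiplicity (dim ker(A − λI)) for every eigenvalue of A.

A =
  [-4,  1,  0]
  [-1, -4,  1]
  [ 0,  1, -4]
λ = -4: alg = 3, geom = 1

Step 1 — factor the characteristic polynomial to read off the algebraic multiplicities:
  χ_A(x) = (x + 4)^3

Step 2 — compute geometric multiplicities via the rank-nullity identity g(λ) = n − rank(A − λI):
  rank(A − (-4)·I) = 2, so dim ker(A − (-4)·I) = n − 2 = 1

Summary:
  λ = -4: algebraic multiplicity = 3, geometric multiplicity = 1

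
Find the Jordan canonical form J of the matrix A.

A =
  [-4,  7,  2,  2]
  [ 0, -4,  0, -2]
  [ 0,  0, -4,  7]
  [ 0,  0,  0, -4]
J_2(-4) ⊕ J_2(-4)

The characteristic polynomial is
  det(x·I − A) = x^4 + 16*x^3 + 96*x^2 + 256*x + 256 = (x + 4)^4

Eigenvalues and multiplicities (the geometric multiplicity of λ is n − rank(A − λI), which equals the number of Jordan blocks for λ):
  λ = -4: algebraic multiplicity = 4, geometric multiplicity = 2

Determining the block sizes for each eigenvalue:
  λ = -4: with am = 4 and gm = 2, the partition is not yet determined (e.g. several partitions of 4 into 2 parts exist). Let N = A − (-4)·I. Computing rank(N^1) = 2, rank(N^2) = 0; the number of blocks of size ≥ j is rank(N^{j−1}) − rank(N^j), giving [2, 2]. So we have 2 block(s) of size 2 → block sizes [2, 2]

Assembling the blocks gives a Jordan form
J =
  [-4,  1,  0,  0]
  [ 0, -4,  0,  0]
  [ 0,  0, -4,  1]
  [ 0,  0,  0, -4]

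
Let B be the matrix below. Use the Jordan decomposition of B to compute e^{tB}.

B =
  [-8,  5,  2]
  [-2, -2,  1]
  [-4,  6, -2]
e^{tB} =
  [-t^2*exp(-4*t) - 4*t*exp(-4*t) + exp(-4*t), t^2*exp(-4*t) + 5*t*exp(-4*t), t^2*exp(-4*t)/2 + 2*t*exp(-4*t)]
  [-2*t*exp(-4*t), 2*t*exp(-4*t) + exp(-4*t), t*exp(-4*t)]
  [-2*t^2*exp(-4*t) - 4*t*exp(-4*t), 2*t^2*exp(-4*t) + 6*t*exp(-4*t), t^2*exp(-4*t) + 2*t*exp(-4*t) + exp(-4*t)]

Strategy: write B = P · J · P⁻¹ where J is a Jordan canonical form, so e^{tB} = P · e^{tJ} · P⁻¹, and e^{tJ} can be computed block-by-block.

B has Jordan form
J =
  [-4,  1,  0]
  [ 0, -4,  1]
  [ 0,  0, -4]
(up to reordering of blocks).

Per-block formulas:
  For a 3×3 Jordan block J_3(-4): exp(t · J_3(-4)) = e^(-4t)·(I + t·N + (t^2/2)·N^2), where N is the 3×3 nilpotent shift.

After assembling e^{tJ} and conjugating by P, we get:

e^{tB} =
  [-t^2*exp(-4*t) - 4*t*exp(-4*t) + exp(-4*t), t^2*exp(-4*t) + 5*t*exp(-4*t), t^2*exp(-4*t)/2 + 2*t*exp(-4*t)]
  [-2*t*exp(-4*t), 2*t*exp(-4*t) + exp(-4*t), t*exp(-4*t)]
  [-2*t^2*exp(-4*t) - 4*t*exp(-4*t), 2*t^2*exp(-4*t) + 6*t*exp(-4*t), t^2*exp(-4*t) + 2*t*exp(-4*t) + exp(-4*t)]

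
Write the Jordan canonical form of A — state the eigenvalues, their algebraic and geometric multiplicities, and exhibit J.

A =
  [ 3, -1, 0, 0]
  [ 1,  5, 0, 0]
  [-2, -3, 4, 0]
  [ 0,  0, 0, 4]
J_3(4) ⊕ J_1(4)

The characteristic polynomial is
  det(x·I − A) = x^4 - 16*x^3 + 96*x^2 - 256*x + 256 = (x - 4)^4

Eigenvalues and multiplicities (the geometric multiplicity of λ is n − rank(A − λI), which equals the number of Jordan blocks for λ):
  λ = 4: algebraic multiplicity = 4, geometric multiplicity = 2

Determining the block sizes for each eigenvalue:
  λ = 4: with am = 4 and gm = 2, the partition is not yet determined (e.g. several partitions of 4 into 2 parts exist). Let N = A − (4)·I. Computing rank(N^1) = 2, rank(N^2) = 1, rank(N^3) = 0; the number of blocks of size ≥ j is rank(N^{j−1}) − rank(N^j), giving [2, 1, 1]. So we have 1 block(s) of size 3, 1 block(s) of size 1 → block sizes [3, 1]

Assembling the blocks gives a Jordan form
J =
  [4, 1, 0, 0]
  [0, 4, 1, 0]
  [0, 0, 4, 0]
  [0, 0, 0, 4]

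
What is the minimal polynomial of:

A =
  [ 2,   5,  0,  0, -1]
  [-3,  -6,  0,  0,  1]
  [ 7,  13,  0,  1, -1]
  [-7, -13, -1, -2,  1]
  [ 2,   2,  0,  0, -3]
x^4 + 8*x^3 + 22*x^2 + 24*x + 9

The characteristic polynomial is χ_A(x) = (x + 1)^3*(x + 3)^2, so the eigenvalues are known. The minimal polynomial is
  m_A(x) = Π_λ (x − λ)^{k_λ}
where k_λ is the size of the *largest* Jordan block for λ (equivalently, the smallest k with (A − λI)^k v = 0 for every generalised eigenvector v of λ).

  λ = -3: largest Jordan block has size 2, contributing (x + 3)^2
  λ = -1: largest Jordan block has size 2, contributing (x + 1)^2

So m_A(x) = (x + 1)^2*(x + 3)^2 = x^4 + 8*x^3 + 22*x^2 + 24*x + 9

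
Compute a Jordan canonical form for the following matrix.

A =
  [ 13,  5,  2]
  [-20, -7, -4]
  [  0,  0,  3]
J_2(3) ⊕ J_1(3)

The characteristic polynomial is
  det(x·I − A) = x^3 - 9*x^2 + 27*x - 27 = (x - 3)^3

Eigenvalues and multiplicities (the geometric multiplicity of λ is n − rank(A − λI), which equals the number of Jordan blocks for λ):
  λ = 3: algebraic multiplicity = 3, geometric multiplicity = 2

Determining the block sizes for each eigenvalue:
  λ = 3: 2 blocks summing to 3 forces exactly one block of size 2 and the rest size 1 → block sizes [2, 1]

Assembling the blocks gives a Jordan form
J =
  [3, 1, 0]
  [0, 3, 0]
  [0, 0, 3]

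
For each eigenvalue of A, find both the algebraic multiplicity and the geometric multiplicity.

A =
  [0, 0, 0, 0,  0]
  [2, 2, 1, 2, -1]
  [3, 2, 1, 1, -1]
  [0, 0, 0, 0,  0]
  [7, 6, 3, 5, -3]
λ = 0: alg = 5, geom = 3

Step 1 — factor the characteristic polynomial to read off the algebraic multiplicities:
  χ_A(x) = x^5

Step 2 — compute geometric multiplicities via the rank-nullity identity g(λ) = n − rank(A − λI):
  rank(A − (0)·I) = 2, so dim ker(A − (0)·I) = n − 2 = 3

Summary:
  λ = 0: algebraic multiplicity = 5, geometric multiplicity = 3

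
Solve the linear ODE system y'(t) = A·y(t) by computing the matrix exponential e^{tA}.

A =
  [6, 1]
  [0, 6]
e^{tA} =
  [exp(6*t), t*exp(6*t)]
  [0, exp(6*t)]

Strategy: write A = P · J · P⁻¹ where J is a Jordan canonical form, so e^{tA} = P · e^{tJ} · P⁻¹, and e^{tJ} can be computed block-by-block.

A has Jordan form
J =
  [6, 1]
  [0, 6]
(up to reordering of blocks).

Per-block formulas:
  For a 2×2 Jordan block J_2(6): exp(t · J_2(6)) = e^(6t)·(I + t·N), where N is the 2×2 nilpotent shift.

After assembling e^{tJ} and conjugating by P, we get:

e^{tA} =
  [exp(6*t), t*exp(6*t)]
  [0, exp(6*t)]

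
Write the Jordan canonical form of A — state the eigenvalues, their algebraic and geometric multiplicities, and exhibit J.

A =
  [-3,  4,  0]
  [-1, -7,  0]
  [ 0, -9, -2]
J_2(-5) ⊕ J_1(-2)

The characteristic polynomial is
  det(x·I − A) = x^3 + 12*x^2 + 45*x + 50 = (x + 2)*(x + 5)^2

Eigenvalues and multiplicities (the geometric multiplicity of λ is n − rank(A − λI), which equals the number of Jordan blocks for λ):
  λ = -5: algebraic multiplicity = 2, geometric multiplicity = 1
  λ = -2: algebraic multiplicity = 1, geometric multiplicity = 1

Determining the block sizes for each eigenvalue:
  λ = -5: one block (gm = 1), so the single block has size am = 2 → block sizes [2]
  λ = -2: one block (gm = 1), so the single block has size am = 1 → block sizes [1]

Assembling the blocks gives a Jordan form
J =
  [-5,  1,  0]
  [ 0, -5,  0]
  [ 0,  0, -2]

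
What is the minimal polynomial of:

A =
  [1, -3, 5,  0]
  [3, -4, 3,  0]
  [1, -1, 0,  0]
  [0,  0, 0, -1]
x^3 + 3*x^2 + 3*x + 1

The characteristic polynomial is χ_A(x) = (x + 1)^4, so the eigenvalues are known. The minimal polynomial is
  m_A(x) = Π_λ (x − λ)^{k_λ}
where k_λ is the size of the *largest* Jordan block for λ (equivalently, the smallest k with (A − λI)^k v = 0 for every generalised eigenvector v of λ).

  λ = -1: largest Jordan block has size 3, contributing (x + 1)^3

So m_A(x) = (x + 1)^3 = x^3 + 3*x^2 + 3*x + 1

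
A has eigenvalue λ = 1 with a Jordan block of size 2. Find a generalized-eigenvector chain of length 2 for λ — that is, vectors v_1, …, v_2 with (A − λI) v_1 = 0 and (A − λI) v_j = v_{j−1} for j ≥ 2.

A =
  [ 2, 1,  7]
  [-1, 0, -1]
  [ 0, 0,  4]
A Jordan chain for λ = 1 of length 2:
v_1 = (1, -1, 0)ᵀ
v_2 = (1, 0, 0)ᵀ

Let N = A − (1)·I. We want v_2 with N^2 v_2 = 0 but N^1 v_2 ≠ 0; then v_{j-1} := N · v_j for j = 2, …, 2.

Pick v_2 = (1, 0, 0)ᵀ.
Then v_1 = N · v_2 = (1, -1, 0)ᵀ.

Sanity check: (A − (1)·I) v_1 = (0, 0, 0)ᵀ = 0. ✓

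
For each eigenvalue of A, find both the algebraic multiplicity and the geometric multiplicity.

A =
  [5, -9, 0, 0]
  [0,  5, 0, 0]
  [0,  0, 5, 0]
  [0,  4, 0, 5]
λ = 5: alg = 4, geom = 3

Step 1 — factor the characteristic polynomial to read off the algebraic multiplicities:
  χ_A(x) = (x - 5)^4

Step 2 — compute geometric multiplicities via the rank-nullity identity g(λ) = n − rank(A − λI):
  rank(A − (5)·I) = 1, so dim ker(A − (5)·I) = n − 1 = 3

Summary:
  λ = 5: algebraic multiplicity = 4, geometric multiplicity = 3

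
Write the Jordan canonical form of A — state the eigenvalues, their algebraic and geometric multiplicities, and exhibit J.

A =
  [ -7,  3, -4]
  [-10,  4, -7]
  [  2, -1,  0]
J_3(-1)

The characteristic polynomial is
  det(x·I − A) = x^3 + 3*x^2 + 3*x + 1 = (x + 1)^3

Eigenvalues and multiplicities (the geometric multiplicity of λ is n − rank(A − λI), which equals the number of Jordan blocks for λ):
  λ = -1: algebraic multiplicity = 3, geometric multiplicity = 1

Determining the block sizes for each eigenvalue:
  λ = -1: one block (gm = 1), so the single block has size am = 3 → block sizes [3]

Assembling the blocks gives a Jordan form
J =
  [-1,  1,  0]
  [ 0, -1,  1]
  [ 0,  0, -1]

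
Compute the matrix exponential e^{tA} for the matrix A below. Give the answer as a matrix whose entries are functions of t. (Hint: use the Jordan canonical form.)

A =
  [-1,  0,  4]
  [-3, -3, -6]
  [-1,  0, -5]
e^{tA} =
  [2*t*exp(-3*t) + exp(-3*t), 0, 4*t*exp(-3*t)]
  [-3*t*exp(-3*t), exp(-3*t), -6*t*exp(-3*t)]
  [-t*exp(-3*t), 0, -2*t*exp(-3*t) + exp(-3*t)]

Strategy: write A = P · J · P⁻¹ where J is a Jordan canonical form, so e^{tA} = P · e^{tJ} · P⁻¹, and e^{tJ} can be computed block-by-block.

A has Jordan form
J =
  [-3,  1,  0]
  [ 0, -3,  0]
  [ 0,  0, -3]
(up to reordering of blocks).

Per-block formulas:
  For a 2×2 Jordan block J_2(-3): exp(t · J_2(-3)) = e^(-3t)·(I + t·N), where N is the 2×2 nilpotent shift.
  For a 1×1 block at λ = -3: exp(t · [-3]) = [e^(-3t)].

After assembling e^{tJ} and conjugating by P, we get:

e^{tA} =
  [2*t*exp(-3*t) + exp(-3*t), 0, 4*t*exp(-3*t)]
  [-3*t*exp(-3*t), exp(-3*t), -6*t*exp(-3*t)]
  [-t*exp(-3*t), 0, -2*t*exp(-3*t) + exp(-3*t)]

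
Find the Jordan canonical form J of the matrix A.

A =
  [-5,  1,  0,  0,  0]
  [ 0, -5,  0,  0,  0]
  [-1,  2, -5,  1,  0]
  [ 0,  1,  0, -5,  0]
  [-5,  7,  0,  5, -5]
J_2(-5) ⊕ J_2(-5) ⊕ J_1(-5)

The characteristic polynomial is
  det(x·I − A) = x^5 + 25*x^4 + 250*x^3 + 1250*x^2 + 3125*x + 3125 = (x + 5)^5

Eigenvalues and multiplicities (the geometric multiplicity of λ is n − rank(A − λI), which equals the number of Jordan blocks for λ):
  λ = -5: algebraic multiplicity = 5, geometric multiplicity = 3

Determining the block sizes for each eigenvalue:
  λ = -5: with am = 5 and gm = 3, the partition is not yet determined (e.g. several partitions of 5 into 3 parts exist). Let N = A − (-5)·I. Computing rank(N^1) = 2, rank(N^2) = 0; the number of blocks of size ≥ j is rank(N^{j−1}) − rank(N^j), giving [3, 2]. So we have 2 block(s) of size 2, 1 block(s) of size 1 → block sizes [2, 2, 1]

Assembling the blocks gives a Jordan form
J =
  [-5,  1,  0,  0,  0]
  [ 0, -5,  0,  0,  0]
  [ 0,  0, -5,  1,  0]
  [ 0,  0,  0, -5,  0]
  [ 0,  0,  0,  0, -5]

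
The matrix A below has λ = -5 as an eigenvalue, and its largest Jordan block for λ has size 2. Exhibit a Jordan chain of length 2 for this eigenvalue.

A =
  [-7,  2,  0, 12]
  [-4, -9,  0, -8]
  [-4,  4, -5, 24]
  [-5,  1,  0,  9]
A Jordan chain for λ = -5 of length 2:
v_1 = (2, -4, 4, 1)ᵀ
v_2 = (0, 1, 0, 0)ᵀ

Let N = A − (-5)·I. We want v_2 with N^2 v_2 = 0 but N^1 v_2 ≠ 0; then v_{j-1} := N · v_j for j = 2, …, 2.

Pick v_2 = (0, 1, 0, 0)ᵀ.
Then v_1 = N · v_2 = (2, -4, 4, 1)ᵀ.

Sanity check: (A − (-5)·I) v_1 = (0, 0, 0, 0)ᵀ = 0. ✓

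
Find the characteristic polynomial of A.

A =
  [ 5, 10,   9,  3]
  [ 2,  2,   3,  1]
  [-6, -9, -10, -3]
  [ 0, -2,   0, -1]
x^4 + 4*x^3 + 6*x^2 + 4*x + 1

Expanding det(x·I − A) (e.g. by cofactor expansion or by noting that A is similar to its Jordan form J, which has the same characteristic polynomial as A) gives
  χ_A(x) = x^4 + 4*x^3 + 6*x^2 + 4*x + 1
which factors as (x + 1)^4. The eigenvalues (with algebraic multiplicities) are λ = -1 with multiplicity 4.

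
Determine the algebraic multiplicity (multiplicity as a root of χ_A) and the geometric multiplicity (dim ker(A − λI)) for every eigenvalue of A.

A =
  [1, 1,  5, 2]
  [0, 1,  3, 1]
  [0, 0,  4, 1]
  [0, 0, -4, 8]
λ = 1: alg = 2, geom = 1; λ = 6: alg = 2, geom = 1

Step 1 — factor the characteristic polynomial to read off the algebraic multiplicities:
  χ_A(x) = (x - 6)^2*(x - 1)^2

Step 2 — compute geometric multiplicities via the rank-nullity identity g(λ) = n − rank(A − λI):
  rank(A − (1)·I) = 3, so dim ker(A − (1)·I) = n − 3 = 1
  rank(A − (6)·I) = 3, so dim ker(A − (6)·I) = n − 3 = 1

Summary:
  λ = 1: algebraic multiplicity = 2, geometric multiplicity = 1
  λ = 6: algebraic multiplicity = 2, geometric multiplicity = 1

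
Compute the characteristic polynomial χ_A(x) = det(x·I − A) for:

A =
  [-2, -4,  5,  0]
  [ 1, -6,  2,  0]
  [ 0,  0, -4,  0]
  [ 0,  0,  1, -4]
x^4 + 16*x^3 + 96*x^2 + 256*x + 256

Expanding det(x·I − A) (e.g. by cofactor expansion or by noting that A is similar to its Jordan form J, which has the same characteristic polynomial as A) gives
  χ_A(x) = x^4 + 16*x^3 + 96*x^2 + 256*x + 256
which factors as (x + 4)^4. The eigenvalues (with algebraic multiplicities) are λ = -4 with multiplicity 4.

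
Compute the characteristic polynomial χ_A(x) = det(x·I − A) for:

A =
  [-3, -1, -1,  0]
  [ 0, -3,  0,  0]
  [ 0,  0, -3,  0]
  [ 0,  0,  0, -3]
x^4 + 12*x^3 + 54*x^2 + 108*x + 81

Expanding det(x·I − A) (e.g. by cofactor expansion or by noting that A is similar to its Jordan form J, which has the same characteristic polynomial as A) gives
  χ_A(x) = x^4 + 12*x^3 + 54*x^2 + 108*x + 81
which factors as (x + 3)^4. The eigenvalues (with algebraic multiplicities) are λ = -3 with multiplicity 4.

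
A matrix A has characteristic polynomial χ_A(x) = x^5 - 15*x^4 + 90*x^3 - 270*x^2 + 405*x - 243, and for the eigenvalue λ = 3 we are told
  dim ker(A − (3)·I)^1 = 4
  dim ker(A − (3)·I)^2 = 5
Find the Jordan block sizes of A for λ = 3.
Block sizes for λ = 3: [2, 1, 1, 1]

From the dimensions of kernels of powers, the number of Jordan blocks of size at least j is d_j − d_{j−1} where d_j = dim ker(N^j) (with d_0 = 0). Computing the differences gives [4, 1].
The number of blocks of size exactly k is (#blocks of size ≥ k) − (#blocks of size ≥ k + 1), so the partition is: 3 block(s) of size 1, 1 block(s) of size 2.
In nonincreasing order the block sizes are [2, 1, 1, 1].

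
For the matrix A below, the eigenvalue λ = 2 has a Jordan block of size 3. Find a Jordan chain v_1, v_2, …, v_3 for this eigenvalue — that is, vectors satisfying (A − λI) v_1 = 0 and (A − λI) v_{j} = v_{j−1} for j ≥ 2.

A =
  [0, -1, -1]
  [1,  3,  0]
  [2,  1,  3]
A Jordan chain for λ = 2 of length 3:
v_1 = (1, -1, -1)ᵀ
v_2 = (-2, 1, 2)ᵀ
v_3 = (1, 0, 0)ᵀ

Let N = A − (2)·I. We want v_3 with N^3 v_3 = 0 but N^2 v_3 ≠ 0; then v_{j-1} := N · v_j for j = 3, …, 2.

Pick v_3 = (1, 0, 0)ᵀ.
Then v_2 = N · v_3 = (-2, 1, 2)ᵀ.
Then v_1 = N · v_2 = (1, -1, -1)ᵀ.

Sanity check: (A − (2)·I) v_1 = (0, 0, 0)ᵀ = 0. ✓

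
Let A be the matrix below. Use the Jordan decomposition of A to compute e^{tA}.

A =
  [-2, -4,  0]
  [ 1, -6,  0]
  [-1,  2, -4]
e^{tA} =
  [2*t*exp(-4*t) + exp(-4*t), -4*t*exp(-4*t), 0]
  [t*exp(-4*t), -2*t*exp(-4*t) + exp(-4*t), 0]
  [-t*exp(-4*t), 2*t*exp(-4*t), exp(-4*t)]

Strategy: write A = P · J · P⁻¹ where J is a Jordan canonical form, so e^{tA} = P · e^{tJ} · P⁻¹, and e^{tJ} can be computed block-by-block.

A has Jordan form
J =
  [-4,  1,  0]
  [ 0, -4,  0]
  [ 0,  0, -4]
(up to reordering of blocks).

Per-block formulas:
  For a 2×2 Jordan block J_2(-4): exp(t · J_2(-4)) = e^(-4t)·(I + t·N), where N is the 2×2 nilpotent shift.
  For a 1×1 block at λ = -4: exp(t · [-4]) = [e^(-4t)].

After assembling e^{tJ} and conjugating by P, we get:

e^{tA} =
  [2*t*exp(-4*t) + exp(-4*t), -4*t*exp(-4*t), 0]
  [t*exp(-4*t), -2*t*exp(-4*t) + exp(-4*t), 0]
  [-t*exp(-4*t), 2*t*exp(-4*t), exp(-4*t)]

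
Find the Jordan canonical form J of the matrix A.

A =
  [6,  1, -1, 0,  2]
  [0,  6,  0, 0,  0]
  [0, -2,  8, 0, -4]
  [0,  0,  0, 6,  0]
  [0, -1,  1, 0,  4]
J_2(6) ⊕ J_1(6) ⊕ J_1(6) ⊕ J_1(6)

The characteristic polynomial is
  det(x·I − A) = x^5 - 30*x^4 + 360*x^3 - 2160*x^2 + 6480*x - 7776 = (x - 6)^5

Eigenvalues and multiplicities (the geometric multiplicity of λ is n − rank(A − λI), which equals the number of Jordan blocks for λ):
  λ = 6: algebraic multiplicity = 5, geometric multiplicity = 4

Determining the block sizes for each eigenvalue:
  λ = 6: 4 blocks summing to 5 forces exactly one block of size 2 and the rest size 1 → block sizes [2, 1, 1, 1]

Assembling the blocks gives a Jordan form
J =
  [6, 1, 0, 0, 0]
  [0, 6, 0, 0, 0]
  [0, 0, 6, 0, 0]
  [0, 0, 0, 6, 0]
  [0, 0, 0, 0, 6]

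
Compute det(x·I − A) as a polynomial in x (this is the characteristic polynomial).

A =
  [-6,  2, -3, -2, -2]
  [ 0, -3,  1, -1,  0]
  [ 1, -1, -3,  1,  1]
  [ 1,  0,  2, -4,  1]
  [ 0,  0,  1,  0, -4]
x^5 + 20*x^4 + 160*x^3 + 640*x^2 + 1280*x + 1024

Expanding det(x·I − A) (e.g. by cofactor expansion or by noting that A is similar to its Jordan form J, which has the same characteristic polynomial as A) gives
  χ_A(x) = x^5 + 20*x^4 + 160*x^3 + 640*x^2 + 1280*x + 1024
which factors as (x + 4)^5. The eigenvalues (with algebraic multiplicities) are λ = -4 with multiplicity 5.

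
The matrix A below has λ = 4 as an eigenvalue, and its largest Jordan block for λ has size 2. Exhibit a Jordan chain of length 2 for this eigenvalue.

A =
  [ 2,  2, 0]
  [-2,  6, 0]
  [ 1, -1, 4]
A Jordan chain for λ = 4 of length 2:
v_1 = (-2, -2, 1)ᵀ
v_2 = (1, 0, 0)ᵀ

Let N = A − (4)·I. We want v_2 with N^2 v_2 = 0 but N^1 v_2 ≠ 0; then v_{j-1} := N · v_j for j = 2, …, 2.

Pick v_2 = (1, 0, 0)ᵀ.
Then v_1 = N · v_2 = (-2, -2, 1)ᵀ.

Sanity check: (A − (4)·I) v_1 = (0, 0, 0)ᵀ = 0. ✓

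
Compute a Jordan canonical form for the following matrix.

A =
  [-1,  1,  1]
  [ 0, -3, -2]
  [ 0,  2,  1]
J_2(-1) ⊕ J_1(-1)

The characteristic polynomial is
  det(x·I − A) = x^3 + 3*x^2 + 3*x + 1 = (x + 1)^3

Eigenvalues and multiplicities (the geometric multiplicity of λ is n − rank(A − λI), which equals the number of Jordan blocks for λ):
  λ = -1: algebraic multiplicity = 3, geometric multiplicity = 2

Determining the block sizes for each eigenvalue:
  λ = -1: 2 blocks summing to 3 forces exactly one block of size 2 and the rest size 1 → block sizes [2, 1]

Assembling the blocks gives a Jordan form
J =
  [-1,  1,  0]
  [ 0, -1,  0]
  [ 0,  0, -1]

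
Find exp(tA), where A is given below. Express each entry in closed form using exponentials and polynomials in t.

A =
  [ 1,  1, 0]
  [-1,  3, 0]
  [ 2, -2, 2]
e^{tA} =
  [-t*exp(2*t) + exp(2*t), t*exp(2*t), 0]
  [-t*exp(2*t), t*exp(2*t) + exp(2*t), 0]
  [2*t*exp(2*t), -2*t*exp(2*t), exp(2*t)]

Strategy: write A = P · J · P⁻¹ where J is a Jordan canonical form, so e^{tA} = P · e^{tJ} · P⁻¹, and e^{tJ} can be computed block-by-block.

A has Jordan form
J =
  [2, 1, 0]
  [0, 2, 0]
  [0, 0, 2]
(up to reordering of blocks).

Per-block formulas:
  For a 2×2 Jordan block J_2(2): exp(t · J_2(2)) = e^(2t)·(I + t·N), where N is the 2×2 nilpotent shift.
  For a 1×1 block at λ = 2: exp(t · [2]) = [e^(2t)].

After assembling e^{tJ} and conjugating by P, we get:

e^{tA} =
  [-t*exp(2*t) + exp(2*t), t*exp(2*t), 0]
  [-t*exp(2*t), t*exp(2*t) + exp(2*t), 0]
  [2*t*exp(2*t), -2*t*exp(2*t), exp(2*t)]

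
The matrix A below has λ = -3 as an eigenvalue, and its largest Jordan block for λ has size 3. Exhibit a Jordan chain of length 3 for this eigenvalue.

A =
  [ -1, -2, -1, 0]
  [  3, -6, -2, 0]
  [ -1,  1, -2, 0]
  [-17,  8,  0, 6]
A Jordan chain for λ = -3 of length 3:
v_1 = (1, 1, 0, 1)ᵀ
v_2 = (-2, -3, 1, -1)ᵀ
v_3 = (1, 2, 0, 0)ᵀ

Let N = A − (-3)·I. We want v_3 with N^3 v_3 = 0 but N^2 v_3 ≠ 0; then v_{j-1} := N · v_j for j = 3, …, 2.

Pick v_3 = (1, 2, 0, 0)ᵀ.
Then v_2 = N · v_3 = (-2, -3, 1, -1)ᵀ.
Then v_1 = N · v_2 = (1, 1, 0, 1)ᵀ.

Sanity check: (A − (-3)·I) v_1 = (0, 0, 0, 0)ᵀ = 0. ✓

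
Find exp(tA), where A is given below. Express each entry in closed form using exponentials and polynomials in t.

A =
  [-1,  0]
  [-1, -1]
e^{tA} =
  [exp(-t), 0]
  [-t*exp(-t), exp(-t)]

Strategy: write A = P · J · P⁻¹ where J is a Jordan canonical form, so e^{tA} = P · e^{tJ} · P⁻¹, and e^{tJ} can be computed block-by-block.

A has Jordan form
J =
  [-1,  1]
  [ 0, -1]
(up to reordering of blocks).

Per-block formulas:
  For a 2×2 Jordan block J_2(-1): exp(t · J_2(-1)) = e^(-1t)·(I + t·N), where N is the 2×2 nilpotent shift.

After assembling e^{tJ} and conjugating by P, we get:

e^{tA} =
  [exp(-t), 0]
  [-t*exp(-t), exp(-t)]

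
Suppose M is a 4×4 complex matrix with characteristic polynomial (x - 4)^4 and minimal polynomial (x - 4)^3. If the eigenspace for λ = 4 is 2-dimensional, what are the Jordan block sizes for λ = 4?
Block sizes for λ = 4: [3, 1]

Step 1 — from the characteristic polynomial, algebraic multiplicity of λ = 4 is 4. From dim ker(M − (4)·I) = 2, there are exactly 2 Jordan blocks for λ = 4.
Step 2 — from the minimal polynomial, the factor (x − 4)^3 tells us the largest block for λ = 4 has size 3.
Step 3 — with total size 4, 2 blocks, and largest block 3, the block sizes (in nonincreasing order) are [3, 1].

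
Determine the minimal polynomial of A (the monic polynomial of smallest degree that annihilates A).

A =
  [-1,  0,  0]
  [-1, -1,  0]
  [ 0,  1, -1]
x^3 + 3*x^2 + 3*x + 1

The characteristic polynomial is χ_A(x) = (x + 1)^3, so the eigenvalues are known. The minimal polynomial is
  m_A(x) = Π_λ (x − λ)^{k_λ}
where k_λ is the size of the *largest* Jordan block for λ (equivalently, the smallest k with (A − λI)^k v = 0 for every generalised eigenvector v of λ).

  λ = -1: largest Jordan block has size 3, contributing (x + 1)^3

So m_A(x) = (x + 1)^3 = x^3 + 3*x^2 + 3*x + 1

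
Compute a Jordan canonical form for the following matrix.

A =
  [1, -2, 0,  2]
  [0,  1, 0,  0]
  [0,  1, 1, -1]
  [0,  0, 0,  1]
J_2(1) ⊕ J_1(1) ⊕ J_1(1)

The characteristic polynomial is
  det(x·I − A) = x^4 - 4*x^3 + 6*x^2 - 4*x + 1 = (x - 1)^4

Eigenvalues and multiplicities (the geometric multiplicity of λ is n − rank(A − λI), which equals the number of Jordan blocks for λ):
  λ = 1: algebraic multiplicity = 4, geometric multiplicity = 3

Determining the block sizes for each eigenvalue:
  λ = 1: 3 blocks summing to 4 forces exactly one block of size 2 and the rest size 1 → block sizes [2, 1, 1]

Assembling the blocks gives a Jordan form
J =
  [1, 1, 0, 0]
  [0, 1, 0, 0]
  [0, 0, 1, 0]
  [0, 0, 0, 1]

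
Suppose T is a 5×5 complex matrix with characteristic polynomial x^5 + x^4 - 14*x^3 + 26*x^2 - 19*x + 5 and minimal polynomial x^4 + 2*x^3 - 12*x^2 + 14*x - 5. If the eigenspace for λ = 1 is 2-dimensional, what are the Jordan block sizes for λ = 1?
Block sizes for λ = 1: [3, 1]

Step 1 — from the characteristic polynomial, algebraic multiplicity of λ = 1 is 4. From dim ker(T − (1)·I) = 2, there are exactly 2 Jordan blocks for λ = 1.
Step 2 — from the minimal polynomial, the factor (x − 1)^3 tells us the largest block for λ = 1 has size 3.
Step 3 — with total size 4, 2 blocks, and largest block 3, the block sizes (in nonincreasing order) are [3, 1].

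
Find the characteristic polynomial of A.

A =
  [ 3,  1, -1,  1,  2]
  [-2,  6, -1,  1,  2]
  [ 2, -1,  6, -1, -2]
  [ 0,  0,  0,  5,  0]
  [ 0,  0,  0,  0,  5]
x^5 - 25*x^4 + 250*x^3 - 1250*x^2 + 3125*x - 3125

Expanding det(x·I − A) (e.g. by cofactor expansion or by noting that A is similar to its Jordan form J, which has the same characteristic polynomial as A) gives
  χ_A(x) = x^5 - 25*x^4 + 250*x^3 - 1250*x^2 + 3125*x - 3125
which factors as (x - 5)^5. The eigenvalues (with algebraic multiplicities) are λ = 5 with multiplicity 5.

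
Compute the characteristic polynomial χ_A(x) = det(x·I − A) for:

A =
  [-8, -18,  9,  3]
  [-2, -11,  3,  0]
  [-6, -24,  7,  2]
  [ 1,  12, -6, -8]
x^4 + 20*x^3 + 150*x^2 + 500*x + 625

Expanding det(x·I − A) (e.g. by cofactor expansion or by noting that A is similar to its Jordan form J, which has the same characteristic polynomial as A) gives
  χ_A(x) = x^4 + 20*x^3 + 150*x^2 + 500*x + 625
which factors as (x + 5)^4. The eigenvalues (with algebraic multiplicities) are λ = -5 with multiplicity 4.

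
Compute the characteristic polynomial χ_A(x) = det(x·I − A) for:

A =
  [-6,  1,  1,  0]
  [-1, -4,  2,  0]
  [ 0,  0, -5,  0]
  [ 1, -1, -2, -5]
x^4 + 20*x^3 + 150*x^2 + 500*x + 625

Expanding det(x·I − A) (e.g. by cofactor expansion or by noting that A is similar to its Jordan form J, which has the same characteristic polynomial as A) gives
  χ_A(x) = x^4 + 20*x^3 + 150*x^2 + 500*x + 625
which factors as (x + 5)^4. The eigenvalues (with algebraic multiplicities) are λ = -5 with multiplicity 4.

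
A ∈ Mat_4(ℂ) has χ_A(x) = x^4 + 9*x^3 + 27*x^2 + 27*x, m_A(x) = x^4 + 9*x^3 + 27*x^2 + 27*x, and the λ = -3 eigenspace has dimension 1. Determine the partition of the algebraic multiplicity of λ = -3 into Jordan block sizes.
Block sizes for λ = -3: [3]

Step 1 — from the characteristic polynomial, algebraic multiplicity of λ = -3 is 3. From dim ker(A − (-3)·I) = 1, there are exactly 1 Jordan blocks for λ = -3.
Step 2 — from the minimal polynomial, the factor (x + 3)^3 tells us the largest block for λ = -3 has size 3.
Step 3 — with total size 3, 1 blocks, and largest block 3, the block sizes (in nonincreasing order) are [3].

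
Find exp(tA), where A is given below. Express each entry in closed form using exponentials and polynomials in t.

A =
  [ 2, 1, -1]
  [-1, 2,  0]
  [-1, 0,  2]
e^{tA} =
  [exp(2*t), t*exp(2*t), -t*exp(2*t)]
  [-t*exp(2*t), -t^2*exp(2*t)/2 + exp(2*t), t^2*exp(2*t)/2]
  [-t*exp(2*t), -t^2*exp(2*t)/2, t^2*exp(2*t)/2 + exp(2*t)]

Strategy: write A = P · J · P⁻¹ where J is a Jordan canonical form, so e^{tA} = P · e^{tJ} · P⁻¹, and e^{tJ} can be computed block-by-block.

A has Jordan form
J =
  [2, 1, 0]
  [0, 2, 1]
  [0, 0, 2]
(up to reordering of blocks).

Per-block formulas:
  For a 3×3 Jordan block J_3(2): exp(t · J_3(2)) = e^(2t)·(I + t·N + (t^2/2)·N^2), where N is the 3×3 nilpotent shift.

After assembling e^{tJ} and conjugating by P, we get:

e^{tA} =
  [exp(2*t), t*exp(2*t), -t*exp(2*t)]
  [-t*exp(2*t), -t^2*exp(2*t)/2 + exp(2*t), t^2*exp(2*t)/2]
  [-t*exp(2*t), -t^2*exp(2*t)/2, t^2*exp(2*t)/2 + exp(2*t)]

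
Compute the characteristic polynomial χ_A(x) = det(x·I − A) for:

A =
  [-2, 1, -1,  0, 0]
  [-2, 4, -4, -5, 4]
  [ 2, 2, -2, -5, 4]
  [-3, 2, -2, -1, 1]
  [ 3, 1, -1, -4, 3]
x^5 - 2*x^4 + x^3

Expanding det(x·I − A) (e.g. by cofactor expansion or by noting that A is similar to its Jordan form J, which has the same characteristic polynomial as A) gives
  χ_A(x) = x^5 - 2*x^4 + x^3
which factors as x^3*(x - 1)^2. The eigenvalues (with algebraic multiplicities) are λ = 0 with multiplicity 3, λ = 1 with multiplicity 2.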